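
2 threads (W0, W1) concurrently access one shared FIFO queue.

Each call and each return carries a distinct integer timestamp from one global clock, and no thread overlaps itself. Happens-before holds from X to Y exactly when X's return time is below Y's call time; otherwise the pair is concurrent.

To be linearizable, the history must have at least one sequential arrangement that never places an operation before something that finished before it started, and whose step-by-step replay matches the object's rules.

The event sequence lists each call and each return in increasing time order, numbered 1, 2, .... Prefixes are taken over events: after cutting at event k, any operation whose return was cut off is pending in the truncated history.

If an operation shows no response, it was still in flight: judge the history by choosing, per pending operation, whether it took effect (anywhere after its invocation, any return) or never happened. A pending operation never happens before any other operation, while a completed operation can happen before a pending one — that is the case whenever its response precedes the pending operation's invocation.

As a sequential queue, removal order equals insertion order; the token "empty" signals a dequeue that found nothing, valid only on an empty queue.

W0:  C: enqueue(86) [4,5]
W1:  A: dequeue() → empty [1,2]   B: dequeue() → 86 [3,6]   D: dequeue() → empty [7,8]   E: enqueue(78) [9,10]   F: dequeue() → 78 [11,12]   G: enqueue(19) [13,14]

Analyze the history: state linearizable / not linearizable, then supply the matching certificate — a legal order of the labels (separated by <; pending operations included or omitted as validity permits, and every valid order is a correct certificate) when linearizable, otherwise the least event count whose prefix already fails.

after step 1 (A dequeue() → empty): queue <>
after step 2 (C enqueue(86)): queue <86>
after step 3 (B dequeue() → 86): queue <>
after step 4 (D dequeue() → empty): queue <>
after step 5 (E enqueue(78)): queue <78>
after step 6 (F dequeue() → 78): queue <>
after step 7 (G enqueue(19)): queue <19>

linearizable — witness: A < C < B < D < E < F < G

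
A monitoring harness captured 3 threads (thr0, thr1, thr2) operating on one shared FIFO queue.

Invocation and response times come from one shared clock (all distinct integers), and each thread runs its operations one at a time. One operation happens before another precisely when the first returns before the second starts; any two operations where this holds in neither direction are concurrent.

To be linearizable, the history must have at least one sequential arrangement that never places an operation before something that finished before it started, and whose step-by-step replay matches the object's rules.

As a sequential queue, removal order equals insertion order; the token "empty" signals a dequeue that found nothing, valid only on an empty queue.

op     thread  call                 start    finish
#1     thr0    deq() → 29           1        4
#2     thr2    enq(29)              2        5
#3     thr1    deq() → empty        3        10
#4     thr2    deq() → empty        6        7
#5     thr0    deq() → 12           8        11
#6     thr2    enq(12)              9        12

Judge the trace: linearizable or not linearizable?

linearizable

one valid linearization: #2, #1, #3, #4, #6, #5
step 1: #2 enq(29) — queue <29>
step 2: #1 deq() → 29 — queue <>
step 3: #3 deq() → empty — queue <>
step 4: #4 deq() → empty — queue <>
step 5: #6 enq(12) — queue <12>
step 6: #5 deq() → 12 — queue <>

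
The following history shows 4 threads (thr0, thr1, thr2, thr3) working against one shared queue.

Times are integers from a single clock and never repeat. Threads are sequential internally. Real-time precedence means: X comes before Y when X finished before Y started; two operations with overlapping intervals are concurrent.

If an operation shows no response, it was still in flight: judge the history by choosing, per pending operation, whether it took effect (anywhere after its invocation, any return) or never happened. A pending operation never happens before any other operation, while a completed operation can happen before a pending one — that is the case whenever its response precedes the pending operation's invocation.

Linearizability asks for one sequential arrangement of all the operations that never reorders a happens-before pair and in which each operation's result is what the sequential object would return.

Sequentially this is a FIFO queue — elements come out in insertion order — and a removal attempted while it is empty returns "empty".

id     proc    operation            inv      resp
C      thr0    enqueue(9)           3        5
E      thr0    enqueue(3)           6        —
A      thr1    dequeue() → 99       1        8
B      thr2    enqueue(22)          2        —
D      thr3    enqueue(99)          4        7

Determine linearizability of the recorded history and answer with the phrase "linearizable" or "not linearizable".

linearizable

a witness: D, A, B, C
after step 1 (D enqueue(99)): queue <99>
after step 2 (A dequeue() → 99): queue <>
after step 3 (B enqueue(22) (pending, included)): queue <22>
after step 4 (C enqueue(9)): queue <22,9>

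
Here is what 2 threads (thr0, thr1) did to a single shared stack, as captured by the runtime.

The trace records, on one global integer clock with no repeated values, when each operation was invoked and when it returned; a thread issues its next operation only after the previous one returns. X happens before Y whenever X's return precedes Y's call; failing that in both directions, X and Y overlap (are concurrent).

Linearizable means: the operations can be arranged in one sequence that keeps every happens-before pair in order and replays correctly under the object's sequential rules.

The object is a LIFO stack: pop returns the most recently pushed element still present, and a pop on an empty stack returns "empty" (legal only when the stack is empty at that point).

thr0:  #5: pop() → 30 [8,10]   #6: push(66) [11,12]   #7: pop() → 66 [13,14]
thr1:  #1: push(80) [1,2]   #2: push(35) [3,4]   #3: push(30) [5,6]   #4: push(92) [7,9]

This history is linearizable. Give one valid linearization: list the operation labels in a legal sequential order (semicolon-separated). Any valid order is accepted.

#1; #2; #3; #5; #4; #6; #7

1. #1 push(80), leaving stack <80>
2. #2 push(35), leaving stack <80,35>
3. #3 push(30), leaving stack <80,35,30>
4. #5 pop() → 30, leaving stack <80,35>
5. #4 push(92), leaving stack <80,35,92>
6. #6 push(66), leaving stack <80,35,92,66>
7. #7 pop() → 66, leaving stack <80,35,92>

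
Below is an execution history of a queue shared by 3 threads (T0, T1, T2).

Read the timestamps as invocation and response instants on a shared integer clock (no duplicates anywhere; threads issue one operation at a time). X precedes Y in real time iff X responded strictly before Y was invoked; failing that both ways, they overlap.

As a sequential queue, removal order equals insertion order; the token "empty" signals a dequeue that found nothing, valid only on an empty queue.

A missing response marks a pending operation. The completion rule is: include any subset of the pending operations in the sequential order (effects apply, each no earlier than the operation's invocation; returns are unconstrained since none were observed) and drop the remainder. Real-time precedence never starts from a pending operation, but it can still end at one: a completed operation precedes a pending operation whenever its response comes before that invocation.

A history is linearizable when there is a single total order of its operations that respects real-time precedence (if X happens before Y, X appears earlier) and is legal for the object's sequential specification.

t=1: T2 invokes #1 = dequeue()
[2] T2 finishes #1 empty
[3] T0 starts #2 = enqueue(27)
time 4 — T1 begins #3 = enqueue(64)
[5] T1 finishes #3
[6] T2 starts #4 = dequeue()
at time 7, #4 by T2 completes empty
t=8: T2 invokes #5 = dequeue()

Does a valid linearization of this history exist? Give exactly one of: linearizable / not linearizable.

through event 6 a valid linearization exists; event 7 (#4 responding at time 7) ends that
the sole real-time-consistent order of 3 completed operations fails the queue replay
no completion choice of the 1 pending operation (#2) rescues it — every subset was tried
for example #1, #3, #4 (pending dropped) fails at step 3: #4 dequeue() → empty is not legal there

not linearizable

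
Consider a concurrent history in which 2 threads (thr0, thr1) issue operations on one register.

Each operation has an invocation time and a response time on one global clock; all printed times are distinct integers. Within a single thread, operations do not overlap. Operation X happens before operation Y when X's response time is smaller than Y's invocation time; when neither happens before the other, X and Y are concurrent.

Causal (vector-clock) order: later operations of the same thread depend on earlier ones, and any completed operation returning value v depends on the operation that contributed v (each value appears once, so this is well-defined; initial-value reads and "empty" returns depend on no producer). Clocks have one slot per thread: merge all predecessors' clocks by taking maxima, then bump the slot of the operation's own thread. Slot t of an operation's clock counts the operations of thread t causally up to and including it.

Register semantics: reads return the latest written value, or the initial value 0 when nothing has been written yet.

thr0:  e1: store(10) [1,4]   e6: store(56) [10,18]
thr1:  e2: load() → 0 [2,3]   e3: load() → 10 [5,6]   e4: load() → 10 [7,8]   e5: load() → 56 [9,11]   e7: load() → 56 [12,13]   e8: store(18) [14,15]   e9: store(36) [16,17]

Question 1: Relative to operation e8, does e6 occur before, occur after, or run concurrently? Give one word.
Answer: concurrent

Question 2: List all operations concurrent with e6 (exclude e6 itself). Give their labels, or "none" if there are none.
Answer: e5, e7, e8, e9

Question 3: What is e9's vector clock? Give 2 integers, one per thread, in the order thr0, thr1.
Answer: (2, 7)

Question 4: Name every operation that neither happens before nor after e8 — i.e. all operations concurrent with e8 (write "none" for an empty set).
Answer: e6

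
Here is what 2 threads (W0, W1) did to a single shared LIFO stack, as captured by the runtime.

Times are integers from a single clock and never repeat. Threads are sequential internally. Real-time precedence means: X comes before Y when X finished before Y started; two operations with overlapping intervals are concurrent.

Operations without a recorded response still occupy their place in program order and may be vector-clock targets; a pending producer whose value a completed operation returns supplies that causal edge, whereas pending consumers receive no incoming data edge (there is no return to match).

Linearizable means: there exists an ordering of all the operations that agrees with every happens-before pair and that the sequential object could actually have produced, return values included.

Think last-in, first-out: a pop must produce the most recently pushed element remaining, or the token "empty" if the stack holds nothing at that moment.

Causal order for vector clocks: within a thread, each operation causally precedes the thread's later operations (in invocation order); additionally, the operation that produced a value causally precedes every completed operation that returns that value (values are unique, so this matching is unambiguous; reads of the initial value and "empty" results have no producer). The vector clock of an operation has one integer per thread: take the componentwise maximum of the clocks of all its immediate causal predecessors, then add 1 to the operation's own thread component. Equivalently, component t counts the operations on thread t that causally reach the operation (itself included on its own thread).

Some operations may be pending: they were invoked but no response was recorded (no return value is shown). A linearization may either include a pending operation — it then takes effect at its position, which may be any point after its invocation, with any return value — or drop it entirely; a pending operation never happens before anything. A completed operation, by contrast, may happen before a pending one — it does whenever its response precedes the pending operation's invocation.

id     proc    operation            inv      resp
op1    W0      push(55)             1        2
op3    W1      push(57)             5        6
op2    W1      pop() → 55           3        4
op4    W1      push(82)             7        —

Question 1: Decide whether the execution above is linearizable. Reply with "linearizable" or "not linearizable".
witness order: op1, op2, op3
1. op1 push(55), leaving stack <55>
2. op2 pop() → 55, leaving stack <>
3. op3 push(57), leaving stack <57>

linearizable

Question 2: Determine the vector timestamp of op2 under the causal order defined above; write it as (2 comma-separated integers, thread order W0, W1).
op1 (invocation 1): nothing precedes it; W0's component alone gives (1, 0)
VC(op2, invoked at 3): max of VC(op1)=(1, 0), then +1 on thread W1 → (1, 1)
VC(op3, invoked at 5): max of VC(op2)=(1, 1), then +1 on thread W1 → (1, 2)
VC(op4, invoked at 7): max of VC(op3)=(1, 2), then +1 on thread W1 → (1, 3)
target: VC(op2) = (1, 1)

(1, 1)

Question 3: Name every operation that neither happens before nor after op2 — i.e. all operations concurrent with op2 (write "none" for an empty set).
op2 spans [3,4]: anything still running between times 3 and 4 counts as concurrent
op1 [1,2]: before
op3 [5,6]: after
op4 [7,…): after

none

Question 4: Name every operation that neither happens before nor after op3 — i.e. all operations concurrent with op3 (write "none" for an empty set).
op3 runs from 5 to 6; window-overlapping ops are concurrent
op1 [1,2]: before
op2 [3,4]: before
op4 [7,…): after

none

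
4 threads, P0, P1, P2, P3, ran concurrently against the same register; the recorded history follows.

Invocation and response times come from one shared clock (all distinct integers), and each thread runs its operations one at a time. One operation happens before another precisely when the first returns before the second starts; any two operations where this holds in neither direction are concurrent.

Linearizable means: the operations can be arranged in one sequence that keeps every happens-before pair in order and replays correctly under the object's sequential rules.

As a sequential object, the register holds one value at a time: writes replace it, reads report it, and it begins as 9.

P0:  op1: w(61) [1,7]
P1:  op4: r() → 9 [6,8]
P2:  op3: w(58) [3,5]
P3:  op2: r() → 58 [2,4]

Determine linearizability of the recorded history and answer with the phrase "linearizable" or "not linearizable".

through event 7 a valid linearization exists; event 8 (op4 responding at time 8) ends that
8 orders of the 4 completed register ops respect real time; none is legal
for example op1, op2, op3, op4 fails at step 2: op2 r() → 58 is not legal there
for example op1, op3, op2, op4 fails at step 4: op4 r() → 9 is not legal there

not linearizable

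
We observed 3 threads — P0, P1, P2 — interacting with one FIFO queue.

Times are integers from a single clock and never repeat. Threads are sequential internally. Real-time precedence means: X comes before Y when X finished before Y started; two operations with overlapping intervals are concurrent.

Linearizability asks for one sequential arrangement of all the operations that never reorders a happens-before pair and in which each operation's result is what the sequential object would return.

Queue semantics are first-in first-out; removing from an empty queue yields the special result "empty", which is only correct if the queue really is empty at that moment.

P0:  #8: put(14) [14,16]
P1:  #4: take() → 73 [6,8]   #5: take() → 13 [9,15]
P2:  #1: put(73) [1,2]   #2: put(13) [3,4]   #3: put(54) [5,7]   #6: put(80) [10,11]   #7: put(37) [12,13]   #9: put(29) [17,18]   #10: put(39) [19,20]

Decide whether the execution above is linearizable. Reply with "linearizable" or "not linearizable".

linearizable

one valid linearization: #1, #2, #3, #4, #5, #6, #7, #8, #9, #10
after step 1 (#1 put(73)): queue <73>
after step 2 (#2 put(13)): queue <73,13>
after step 3 (#3 put(54)): queue <73,13,54>
after step 4 (#4 take() → 73): queue <13,54>
after step 5 (#5 take() → 13): queue <54>
after step 6 (#6 put(80)): queue <54,80>
after step 7 (#7 put(37)): queue <54,80,37>
after step 8 (#8 put(14)): queue <54,80,37,14>
after step 9 (#9 put(29)): queue <54,80,37,14,29>
after step 10 (#10 put(39)): queue <54,80,37,14,29,39>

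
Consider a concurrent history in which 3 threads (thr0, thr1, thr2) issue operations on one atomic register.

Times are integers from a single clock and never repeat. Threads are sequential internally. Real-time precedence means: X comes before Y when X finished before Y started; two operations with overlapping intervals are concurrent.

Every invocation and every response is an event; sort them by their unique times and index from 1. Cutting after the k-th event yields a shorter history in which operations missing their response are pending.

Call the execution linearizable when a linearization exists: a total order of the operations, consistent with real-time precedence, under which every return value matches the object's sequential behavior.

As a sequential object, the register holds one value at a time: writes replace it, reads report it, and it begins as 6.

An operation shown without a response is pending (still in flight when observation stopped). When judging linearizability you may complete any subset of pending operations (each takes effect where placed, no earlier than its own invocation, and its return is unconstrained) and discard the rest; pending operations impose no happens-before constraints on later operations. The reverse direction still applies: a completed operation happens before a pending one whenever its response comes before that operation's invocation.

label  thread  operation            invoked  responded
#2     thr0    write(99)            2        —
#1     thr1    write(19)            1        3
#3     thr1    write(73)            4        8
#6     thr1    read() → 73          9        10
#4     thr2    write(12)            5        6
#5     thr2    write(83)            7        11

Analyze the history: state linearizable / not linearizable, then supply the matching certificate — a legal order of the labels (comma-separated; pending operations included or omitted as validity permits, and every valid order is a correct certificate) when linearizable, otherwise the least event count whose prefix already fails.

1. #1 write(19), leaving value 19
2. #2 write(99) (pending, included), leaving value 99
3. #4 write(12), leaving value 12
4. #3 write(73), leaving value 73
5. #6 read() → 73, leaving value 73
6. #5 write(83), leaving value 83

linearizable — witness: #1, #2, #4, #3, #6, #5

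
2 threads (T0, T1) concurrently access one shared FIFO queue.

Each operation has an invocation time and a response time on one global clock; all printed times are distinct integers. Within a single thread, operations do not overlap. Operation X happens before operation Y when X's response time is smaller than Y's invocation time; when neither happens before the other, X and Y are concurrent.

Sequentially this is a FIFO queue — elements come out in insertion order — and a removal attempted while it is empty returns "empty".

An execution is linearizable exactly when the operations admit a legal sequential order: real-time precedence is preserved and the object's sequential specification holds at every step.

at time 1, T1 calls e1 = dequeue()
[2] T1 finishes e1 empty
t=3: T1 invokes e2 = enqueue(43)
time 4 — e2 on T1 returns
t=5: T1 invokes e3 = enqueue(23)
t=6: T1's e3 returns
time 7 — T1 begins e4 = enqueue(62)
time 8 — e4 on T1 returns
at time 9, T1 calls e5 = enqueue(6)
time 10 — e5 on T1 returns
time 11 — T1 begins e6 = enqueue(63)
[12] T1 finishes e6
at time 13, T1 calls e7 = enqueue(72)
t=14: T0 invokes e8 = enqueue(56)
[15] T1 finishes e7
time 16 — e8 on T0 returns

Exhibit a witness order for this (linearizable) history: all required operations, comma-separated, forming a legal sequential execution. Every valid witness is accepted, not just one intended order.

e1, e2, e3, e4, e5, e6, e7, e8

1. e1 dequeue() → empty, leaving queue <>
2. e2 enqueue(43), leaving queue <43>
3. e3 enqueue(23), leaving queue <43,23>
4. e4 enqueue(62), leaving queue <43,23,62>
5. e5 enqueue(6), leaving queue <43,23,62,6>
6. e6 enqueue(63), leaving queue <43,23,62,6,63>
7. e7 enqueue(72), leaving queue <43,23,62,6,63,72>
8. e8 enqueue(56), leaving queue <43,23,62,6,63,72,56>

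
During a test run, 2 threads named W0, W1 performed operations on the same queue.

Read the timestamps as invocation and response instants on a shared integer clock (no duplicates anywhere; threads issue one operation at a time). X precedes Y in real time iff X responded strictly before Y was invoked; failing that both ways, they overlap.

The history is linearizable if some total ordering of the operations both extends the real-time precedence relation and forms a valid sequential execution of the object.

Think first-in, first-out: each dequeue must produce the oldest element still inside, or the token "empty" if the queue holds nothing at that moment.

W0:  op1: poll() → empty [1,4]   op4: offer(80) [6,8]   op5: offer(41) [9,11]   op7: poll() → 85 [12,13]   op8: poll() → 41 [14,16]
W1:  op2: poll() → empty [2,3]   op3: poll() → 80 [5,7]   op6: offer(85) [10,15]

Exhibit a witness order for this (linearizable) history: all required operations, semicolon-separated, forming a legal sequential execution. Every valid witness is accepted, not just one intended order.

op1; op2; op4; op3; op6; op5; op7; op8

step 1: op1 poll() → empty — queue <>
step 2: op2 poll() → empty — queue <>
step 3: op4 offer(80) — queue <80>
step 4: op3 poll() → 80 — queue <>
step 5: op6 offer(85) — queue <85>
step 6: op5 offer(41) — queue <85,41>
step 7: op7 poll() → 85 — queue <41>
step 8: op8 poll() → 41 — queue <>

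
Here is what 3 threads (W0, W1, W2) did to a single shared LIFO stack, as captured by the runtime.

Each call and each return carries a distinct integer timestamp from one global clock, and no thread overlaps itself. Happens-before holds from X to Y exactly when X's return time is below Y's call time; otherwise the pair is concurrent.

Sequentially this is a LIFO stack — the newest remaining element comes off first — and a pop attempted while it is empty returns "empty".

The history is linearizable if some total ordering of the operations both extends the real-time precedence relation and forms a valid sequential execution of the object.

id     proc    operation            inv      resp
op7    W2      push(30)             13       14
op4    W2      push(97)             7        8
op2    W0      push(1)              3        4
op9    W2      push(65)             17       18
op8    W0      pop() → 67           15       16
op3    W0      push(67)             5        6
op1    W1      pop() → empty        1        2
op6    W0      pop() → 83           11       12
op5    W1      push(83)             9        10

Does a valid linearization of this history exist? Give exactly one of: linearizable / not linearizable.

the violation lands at event 16, op8's response at time 16: events 1..15 linearize, events 1..16 do not
exactly one order of the 8 completed ops respects real time; the LIFO stack replay fails
take op1, op2, op3, op4, op5, op6, op7, op8: step 8 already fails, because op8 pop() → 67 cannot occur there

not linearizable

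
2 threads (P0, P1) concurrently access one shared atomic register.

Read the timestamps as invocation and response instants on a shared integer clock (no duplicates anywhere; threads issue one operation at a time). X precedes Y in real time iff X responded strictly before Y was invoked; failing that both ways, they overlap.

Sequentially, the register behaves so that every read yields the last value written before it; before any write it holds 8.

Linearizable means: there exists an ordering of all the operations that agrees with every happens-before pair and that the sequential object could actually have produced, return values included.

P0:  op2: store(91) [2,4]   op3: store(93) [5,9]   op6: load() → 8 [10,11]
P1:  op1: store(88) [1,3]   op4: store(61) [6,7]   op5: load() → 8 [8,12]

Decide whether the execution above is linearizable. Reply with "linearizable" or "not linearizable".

not linearizable

through event 10 a valid linearization exists; event 11 (op6 responding at time 11) ends that
5 completed operations, 4 real-time-consistent orders — every atomic register replay fails
include/drop combinations of the 1 pending operation (op5) were all tried; none helps
take op1, op2, op3, op4, op6 (pending dropped): step 5 already fails, because op6 load() → 8 cannot occur there
take op1, op2, op4, op3, op6 (pending dropped): step 5 already fails, because op6 load() → 8 cannot occur there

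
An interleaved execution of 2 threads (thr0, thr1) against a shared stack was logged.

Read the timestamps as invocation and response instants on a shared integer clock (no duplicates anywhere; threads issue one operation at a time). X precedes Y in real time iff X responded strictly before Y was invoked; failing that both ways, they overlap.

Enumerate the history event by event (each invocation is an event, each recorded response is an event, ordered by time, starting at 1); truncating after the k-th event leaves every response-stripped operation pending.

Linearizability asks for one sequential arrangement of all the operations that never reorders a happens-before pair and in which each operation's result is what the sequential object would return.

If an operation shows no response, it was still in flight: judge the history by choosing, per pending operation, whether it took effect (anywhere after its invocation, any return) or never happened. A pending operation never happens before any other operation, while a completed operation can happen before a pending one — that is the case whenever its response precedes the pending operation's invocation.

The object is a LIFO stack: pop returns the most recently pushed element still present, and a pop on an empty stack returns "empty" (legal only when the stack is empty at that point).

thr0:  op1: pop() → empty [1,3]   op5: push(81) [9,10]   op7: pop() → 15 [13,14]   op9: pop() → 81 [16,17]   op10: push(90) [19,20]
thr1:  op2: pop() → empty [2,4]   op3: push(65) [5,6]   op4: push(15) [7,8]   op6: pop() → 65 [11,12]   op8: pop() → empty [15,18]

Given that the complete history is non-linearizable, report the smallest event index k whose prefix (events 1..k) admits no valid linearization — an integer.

one valid order for events 1..11 is op1, op2, op3, op4, op5:
1. op1 pop() → empty, leaving stack <>
2. op2 pop() → empty, leaving stack <>
3. op3 push(65), leaving stack <65>
4. op4 push(15), leaving stack <65,15>
5. op5 push(81), leaving stack <65,15,81>
event 12 — op6's response, time 12 — after it, nothing linearizes
e.g. op1, op2, op3, op4, op5, op6: illegal at step 6, since op6 pop() → 65 cannot apply there
e.g. op2, op1, op3, op4, op5, op6: illegal at step 6, since op6 pop() → 65 cannot apply there

12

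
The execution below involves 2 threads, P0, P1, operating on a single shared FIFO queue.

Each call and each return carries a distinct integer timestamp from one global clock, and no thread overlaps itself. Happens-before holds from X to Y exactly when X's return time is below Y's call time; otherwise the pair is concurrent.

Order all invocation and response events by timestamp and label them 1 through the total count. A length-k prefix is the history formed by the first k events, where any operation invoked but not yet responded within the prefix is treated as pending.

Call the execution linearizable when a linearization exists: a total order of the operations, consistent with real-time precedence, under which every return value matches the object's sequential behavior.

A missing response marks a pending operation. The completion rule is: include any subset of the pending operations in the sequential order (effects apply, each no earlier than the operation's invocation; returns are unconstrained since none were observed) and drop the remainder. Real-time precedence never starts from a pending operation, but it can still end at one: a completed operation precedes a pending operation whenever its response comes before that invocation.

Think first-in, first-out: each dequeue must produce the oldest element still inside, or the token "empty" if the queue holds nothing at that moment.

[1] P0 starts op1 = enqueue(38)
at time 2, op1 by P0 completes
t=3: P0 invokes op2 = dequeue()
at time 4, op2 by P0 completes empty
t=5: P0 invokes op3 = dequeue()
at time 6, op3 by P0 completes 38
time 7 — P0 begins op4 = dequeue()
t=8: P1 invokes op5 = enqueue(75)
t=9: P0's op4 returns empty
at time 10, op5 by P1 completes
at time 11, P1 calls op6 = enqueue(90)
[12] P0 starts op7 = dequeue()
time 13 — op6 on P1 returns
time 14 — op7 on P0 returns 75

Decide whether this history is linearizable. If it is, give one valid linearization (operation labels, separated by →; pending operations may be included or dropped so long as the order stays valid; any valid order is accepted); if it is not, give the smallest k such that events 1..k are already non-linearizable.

not linearizable — minimal violating prefix: 4 events

through event 3 a valid linearization exists; event 4 (op2 responding at time 4) ends that
a single order respects real time; the 2 completed FIFO queue operations fail replay along it
sample order op1, op2 stalls at step 2 — op2 dequeue() → empty has no legal effect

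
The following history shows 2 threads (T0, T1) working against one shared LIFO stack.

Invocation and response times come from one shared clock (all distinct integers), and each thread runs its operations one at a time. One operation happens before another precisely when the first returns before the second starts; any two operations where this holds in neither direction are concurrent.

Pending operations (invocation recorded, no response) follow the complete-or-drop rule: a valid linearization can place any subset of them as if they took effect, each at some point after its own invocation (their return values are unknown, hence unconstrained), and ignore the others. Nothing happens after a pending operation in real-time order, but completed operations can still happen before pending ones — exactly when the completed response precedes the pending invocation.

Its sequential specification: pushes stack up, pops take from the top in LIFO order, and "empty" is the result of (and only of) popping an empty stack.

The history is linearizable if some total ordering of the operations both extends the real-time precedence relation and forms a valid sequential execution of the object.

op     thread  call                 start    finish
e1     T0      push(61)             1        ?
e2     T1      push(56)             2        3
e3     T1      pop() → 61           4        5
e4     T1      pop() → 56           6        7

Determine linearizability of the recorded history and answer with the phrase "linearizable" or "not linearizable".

linearizable

a witness: e2, e1, e3, e4
step 1: e2 push(56) — stack <56>
step 2: e1 push(61) (pending, included) — stack <56,61>
step 3: e3 pop() → 61 — stack <56>
step 4: e4 pop() → 56 — stack <>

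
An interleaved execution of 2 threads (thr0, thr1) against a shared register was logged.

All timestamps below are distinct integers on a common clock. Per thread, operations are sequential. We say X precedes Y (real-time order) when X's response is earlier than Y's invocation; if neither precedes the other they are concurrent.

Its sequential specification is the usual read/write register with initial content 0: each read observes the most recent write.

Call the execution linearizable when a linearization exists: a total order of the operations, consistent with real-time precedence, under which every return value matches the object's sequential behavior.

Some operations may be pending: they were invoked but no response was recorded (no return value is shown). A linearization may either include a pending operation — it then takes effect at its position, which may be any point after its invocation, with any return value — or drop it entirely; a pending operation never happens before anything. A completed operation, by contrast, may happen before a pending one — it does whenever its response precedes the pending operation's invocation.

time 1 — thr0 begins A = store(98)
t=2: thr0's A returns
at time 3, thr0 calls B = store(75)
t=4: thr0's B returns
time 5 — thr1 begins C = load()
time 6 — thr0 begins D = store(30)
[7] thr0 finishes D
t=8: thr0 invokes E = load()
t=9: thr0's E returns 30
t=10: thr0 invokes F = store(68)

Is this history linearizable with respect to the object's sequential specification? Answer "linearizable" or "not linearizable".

linearizable

a witness: A, B, C, D, E
1. A store(98), leaving value 98
2. B store(75), leaving value 75
3. C load() (pending, included), leaving value 75
4. D store(30), leaving value 30
5. E load() → 30, leaving value 30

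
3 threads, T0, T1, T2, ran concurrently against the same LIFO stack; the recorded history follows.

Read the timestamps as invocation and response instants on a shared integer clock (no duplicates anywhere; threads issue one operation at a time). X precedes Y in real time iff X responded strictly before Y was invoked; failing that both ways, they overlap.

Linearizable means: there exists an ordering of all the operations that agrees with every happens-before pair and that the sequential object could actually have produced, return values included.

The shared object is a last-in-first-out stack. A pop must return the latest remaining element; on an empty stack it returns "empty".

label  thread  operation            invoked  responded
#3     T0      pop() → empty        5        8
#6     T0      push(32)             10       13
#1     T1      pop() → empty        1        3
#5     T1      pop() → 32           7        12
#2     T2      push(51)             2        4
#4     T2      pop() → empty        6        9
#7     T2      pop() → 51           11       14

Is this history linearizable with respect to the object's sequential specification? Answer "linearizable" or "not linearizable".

already the first 12 events (up to #5's response at time 12) admit no linearization; the first 11 still do
every one of the 12 real-time-consistent orders over 5 completed LIFO stack ops fails the sequential spec
including or dropping the 2 pending operations (#6, #7) in any combination fails
e.g. #1, #2, #3, #4, #5 (pending dropped): illegal at step 3, since #3 pop() → empty cannot apply there
e.g. #1, #2, #3, #5, #4 (pending dropped): illegal at step 3, since #3 pop() → empty cannot apply there

not linearizable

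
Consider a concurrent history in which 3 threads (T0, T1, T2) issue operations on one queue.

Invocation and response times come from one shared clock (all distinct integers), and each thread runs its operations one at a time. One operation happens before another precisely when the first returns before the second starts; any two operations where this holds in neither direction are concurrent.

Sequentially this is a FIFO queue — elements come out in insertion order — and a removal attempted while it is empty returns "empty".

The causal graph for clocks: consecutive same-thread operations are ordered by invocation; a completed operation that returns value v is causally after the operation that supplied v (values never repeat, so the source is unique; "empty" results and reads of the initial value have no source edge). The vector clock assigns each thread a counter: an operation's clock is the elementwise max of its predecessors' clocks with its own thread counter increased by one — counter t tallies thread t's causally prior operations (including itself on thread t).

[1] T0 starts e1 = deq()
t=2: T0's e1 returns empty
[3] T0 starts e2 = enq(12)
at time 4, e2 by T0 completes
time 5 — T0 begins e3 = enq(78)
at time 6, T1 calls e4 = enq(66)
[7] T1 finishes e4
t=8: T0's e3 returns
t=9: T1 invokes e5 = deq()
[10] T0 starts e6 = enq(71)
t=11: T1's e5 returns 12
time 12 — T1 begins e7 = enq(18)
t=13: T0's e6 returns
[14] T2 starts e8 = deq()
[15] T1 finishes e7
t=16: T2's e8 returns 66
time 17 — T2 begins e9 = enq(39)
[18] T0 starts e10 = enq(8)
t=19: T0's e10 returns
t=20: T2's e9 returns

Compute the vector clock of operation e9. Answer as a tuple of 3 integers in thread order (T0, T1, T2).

(0, 1, 2)

VC(e4, invoked at 6): no causal predecessors; +1 on T1 → (0, 1, 0)
VC(e1, invoked at 1): no causal predecessors; +1 on T0 → (1, 0, 0)
from VC(e4)=(0, 1, 0), e8 (invoked 14) maxes components and bumps T2 → (0, 1, 1)
from VC(e1)=(1, 0, 0), e2 (invoked 3) maxes components and bumps T0 → (2, 0, 0)
from VC(e8)=(0, 1, 1), e9 (invoked 17) maxes components and bumps T2 → (0, 1, 2)
from VC(e2)=(2, 0, 0), e3 (invoked 5) maxes components and bumps T0 → (3, 0, 0)
from VC(e2)=(2, 0, 0), VC(e4)=(0, 1, 0), e5 (invoked 9) maxes components and bumps T1 → (2, 2, 0)
from VC(e3)=(3, 0, 0), e6 (invoked 10) maxes components and bumps T0 → (4, 0, 0)
from VC(e5)=(2, 2, 0), e7 (invoked 12) maxes components and bumps T1 → (2, 3, 0)
from VC(e6)=(4, 0, 0), e10 (invoked 18) maxes components and bumps T0 → (5, 0, 0)
target: VC(e9) = (0, 1, 2)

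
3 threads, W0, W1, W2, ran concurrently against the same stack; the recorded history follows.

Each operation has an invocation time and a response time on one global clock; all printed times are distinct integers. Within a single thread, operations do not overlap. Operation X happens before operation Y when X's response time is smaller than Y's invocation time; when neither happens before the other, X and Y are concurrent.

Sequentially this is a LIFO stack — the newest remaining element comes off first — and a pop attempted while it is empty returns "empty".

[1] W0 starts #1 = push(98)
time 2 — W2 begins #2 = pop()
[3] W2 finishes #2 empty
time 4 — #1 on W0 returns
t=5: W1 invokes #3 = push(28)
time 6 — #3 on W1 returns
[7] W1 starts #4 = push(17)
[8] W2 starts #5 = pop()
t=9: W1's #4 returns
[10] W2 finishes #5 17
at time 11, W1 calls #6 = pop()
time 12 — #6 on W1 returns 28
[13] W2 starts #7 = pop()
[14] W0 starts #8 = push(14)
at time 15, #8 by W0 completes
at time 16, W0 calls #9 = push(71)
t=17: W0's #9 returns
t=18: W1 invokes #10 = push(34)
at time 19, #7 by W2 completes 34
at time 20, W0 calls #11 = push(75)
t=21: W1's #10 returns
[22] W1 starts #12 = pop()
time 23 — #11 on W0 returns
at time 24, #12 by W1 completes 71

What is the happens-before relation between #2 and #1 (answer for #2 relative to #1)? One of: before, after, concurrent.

#2 spans [2,3], #1 spans [1,4]
the intervals overlap in both directions

concurrent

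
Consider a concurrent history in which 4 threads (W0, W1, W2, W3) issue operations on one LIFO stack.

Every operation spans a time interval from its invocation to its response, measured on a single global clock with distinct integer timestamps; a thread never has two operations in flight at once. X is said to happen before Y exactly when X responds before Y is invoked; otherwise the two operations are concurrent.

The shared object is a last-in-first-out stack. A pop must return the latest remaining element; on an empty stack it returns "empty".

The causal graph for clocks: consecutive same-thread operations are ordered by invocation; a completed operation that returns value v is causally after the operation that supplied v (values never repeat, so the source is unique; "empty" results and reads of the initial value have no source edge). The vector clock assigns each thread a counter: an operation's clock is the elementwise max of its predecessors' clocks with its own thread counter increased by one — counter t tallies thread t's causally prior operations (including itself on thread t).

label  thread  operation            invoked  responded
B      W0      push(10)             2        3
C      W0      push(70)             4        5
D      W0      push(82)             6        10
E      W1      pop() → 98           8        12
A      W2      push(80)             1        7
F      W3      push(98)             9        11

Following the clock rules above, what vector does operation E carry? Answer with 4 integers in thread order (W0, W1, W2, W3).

(0, 1, 0, 1)

no predecessors for F (invoked 9): W3 increments from zero → (0, 0, 0, 1)
no predecessors for A (invoked 1): W2 increments from zero → (0, 0, 1, 0)
no predecessors for B (invoked 2): W0 increments from zero → (1, 0, 0, 0)
from VC(F)=(0, 0, 0, 1), E (invoked 8) maxes components and bumps W1 → (0, 1, 0, 1)
from VC(B)=(1, 0, 0, 0), C (invoked 4) maxes components and bumps W0 → (2, 0, 0, 0)
from VC(C)=(2, 0, 0, 0), D (invoked 6) maxes components and bumps W0 → (3, 0, 0, 0)
target: VC(E) = (0, 1, 0, 1)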